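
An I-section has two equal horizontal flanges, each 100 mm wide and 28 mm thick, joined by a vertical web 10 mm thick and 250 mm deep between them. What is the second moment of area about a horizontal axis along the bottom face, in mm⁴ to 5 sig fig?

I_base ≈ 3.1120 × 10⁸ mm⁴

Decompose the section into non-overlapping parts with the origin at the bottom-left of its bounding rectangle.
Bottom flange: 100 × 28, A = 2 800 mm², y = 14 mm, Ī = 182933.3 mm⁴.
Web: 10 × 250, A = 2 500 mm², y = 153 mm, Ī = 13 020 833 mm⁴.
Top flange: 100 × 28, A = 2 800 mm², y = 292 mm, Ī = 182933.3 mm⁴.
Transfer each piece to a horizontal axis along the bottom face using Ī + A·d² with d = y − 0:
  bottom flange: d = 14 mm → contributes +731733.3 mm⁴
  web: d = 153 mm → contributes +71 543 333 mm⁴
  top flange: d = 292 mm → contributes +238 922 133 mm⁴
Total I = 311 197 200 mm⁴.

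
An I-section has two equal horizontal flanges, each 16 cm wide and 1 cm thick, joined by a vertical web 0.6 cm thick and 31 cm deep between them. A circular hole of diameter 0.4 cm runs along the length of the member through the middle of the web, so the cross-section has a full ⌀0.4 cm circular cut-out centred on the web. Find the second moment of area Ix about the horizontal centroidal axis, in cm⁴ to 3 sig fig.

Decompose the section into non-overlapping parts with the origin at the bottom-left of its bounding rectangle.
Bottom flange: 16 × 1, A = 16 cm², y = 0.5 cm, Ī = 1.3333 cm⁴.
Web: 0.6 × 31, A = 18.6 cm², y = 16.5 cm, Ī = 1489.6 cm⁴.
Top flange: 16 × 1, A = 16 cm², y = 32.5 cm, Ī = 1.3333 cm⁴.
Hole (subtracted): ⌀0.4, A = 0.12566 cm², y = 16.5 cm, Ī = 0.0012566 cm⁴.
By symmetry the centroid is at mid-height, ȳ = 16.5 cm.
Transfer each piece to the horizontal centroidal axis using Ī + A·d² with d = y − 16.5:
  bottom flange: d = -16 cm → contributes +4097.3 cm⁴
  web: d = 0 cm → contributes +1489.6 cm⁴
  top flange: d = 16 cm → contributes +4097.3 cm⁴
  hole: d = 0 cm → contributes −0.0012566 cm⁴
Total I = 9684.2 cm⁴.

Ix ≈ 9680 cm⁴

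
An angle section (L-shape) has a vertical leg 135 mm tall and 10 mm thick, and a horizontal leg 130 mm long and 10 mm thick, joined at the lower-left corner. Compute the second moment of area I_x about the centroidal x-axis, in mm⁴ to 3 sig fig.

Break the section into simple shapes (no overlaps), measuring from the bottom-left corner of the bounding box.
Vertical leg: 10 × 135, A = 1 350 mm², y = 67.5 mm, Ī = 2 050 313 mm⁴.
Horizontal leg (remainder): 120 × 10, A = 1 200 mm², y = 5 mm, Ī = 10 000 mm⁴.
Centroid: ȳ = ΣA·y / ΣA = 38.088 mm.
Transfer each piece to the centroidal x-axis using Ī + A·d² with d = y − 38.088:
  vertical leg: d = 29.412 mm → contributes +3 218 133 mm⁴
  horizontal leg (remainder): d = -33.088 mm → contributes +1 323 798 mm⁴
Total I = 4 541 930 mm⁴.

I_x ≈ 4.54 × 10⁶ mm⁴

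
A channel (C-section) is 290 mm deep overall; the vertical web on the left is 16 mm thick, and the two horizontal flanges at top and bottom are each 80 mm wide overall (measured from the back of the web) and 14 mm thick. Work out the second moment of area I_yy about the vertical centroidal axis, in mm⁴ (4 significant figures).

I_yy ≈ 2.779 × 10⁶ mm⁴

Split into non-overlapping primitives; take the origin at the lower-left of the bounding box.
Web: 16 × 290, A = 4 640 mm², x = 8 mm, Ī = 98986.7 mm⁴.
Top flange (beyond web): 64 × 14, A = 896 mm², x = 48 mm, Ī = 305 835 mm⁴.
Bottom flange (beyond web): 64 × 14, A = 896 mm², x = 48 mm, Ī = 305 835 mm⁴.
Centroid: x̄ = ΣA·x / ΣA = 19.1443 mm.
Transfer each piece to the vertical centroidal axis using Ī + A·d² with d = x − 19.1443:
  web: d = -11.1443 mm → contributes +675 251 mm⁴
  top flange (beyond web): d = 28.8557 mm → contributes +1 051 891 mm⁴
  bottom flange (beyond web): d = 28.8557 mm → contributes +1 051 891 mm⁴
Total I = 2 779 034 mm⁴.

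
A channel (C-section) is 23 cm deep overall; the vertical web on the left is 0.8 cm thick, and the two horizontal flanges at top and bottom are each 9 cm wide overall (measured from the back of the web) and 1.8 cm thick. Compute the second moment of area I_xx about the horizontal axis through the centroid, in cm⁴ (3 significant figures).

Treat the section as a set of non-overlapping primitives; coordinates are from the bounding-box lower-left.
Web: 0.8 × 23, A = 18.4 cm², y = 11.5 cm, Ī = 811.13 cm⁴.
Top flange (beyond web): 8.2 × 1.8, A = 14.76 cm², y = 22.1 cm, Ī = 3.9852 cm⁴.
Bottom flange (beyond web): 8.2 × 1.8, A = 14.76 cm², y = 0.9 cm, Ī = 3.9852 cm⁴.
By symmetry the centroid is at mid-height, ȳ = 11.5 cm.
Transfer each piece to the horizontal axis through the centroid using Ī + A·d² with d = y − 11.5:
  web: d = 0 cm → contributes +811.13 cm⁴
  top flange (beyond web): d = 10.6 cm → contributes +1662.4 cm⁴
  bottom flange (beyond web): d = -10.6 cm → contributes +1662.4 cm⁴
Total I = 4 136 cm⁴.

I_xx ≈ 4140 cm⁴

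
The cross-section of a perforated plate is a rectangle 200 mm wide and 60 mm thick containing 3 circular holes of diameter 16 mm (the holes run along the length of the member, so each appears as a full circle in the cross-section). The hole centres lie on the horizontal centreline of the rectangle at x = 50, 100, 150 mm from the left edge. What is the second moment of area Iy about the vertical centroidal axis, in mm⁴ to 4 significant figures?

Iy ≈ 3.899 × 10⁷ mm⁴

Decompose the section into non-overlapping parts with the origin at the bottom-left of its bounding rectangle.
Plate: 200 × 60, A = 12 000 mm², x = 100 mm, Ī = 40 000 000 mm⁴.
Hole 1 (subtracted): ⌀16, A = 201.062 mm², x = 50 mm, Ī = 3216.99 mm⁴.
Hole 2 (subtracted): ⌀16, A = 201.062 mm², x = 100 mm, Ī = 3216.99 mm⁴.
Hole 3 (subtracted): ⌀16, A = 201.062 mm², x = 150 mm, Ī = 3216.99 mm⁴.
By symmetry the centroid is at mid-width, x̄ = 100 mm.
Transfer each piece to the vertical centroidal axis using Ī + A·d² with d = x − 100:
  plate: d = 0 mm → contributes +40 000 000 mm⁴
  hole 1: d = -50 mm → contributes −505 872 mm⁴
  hole 2: d = 0 mm → contributes −3216.99 mm⁴
  hole 3: d = 50 mm → contributes −505 872 mm⁴
Total I = 38 985 039 mm⁴.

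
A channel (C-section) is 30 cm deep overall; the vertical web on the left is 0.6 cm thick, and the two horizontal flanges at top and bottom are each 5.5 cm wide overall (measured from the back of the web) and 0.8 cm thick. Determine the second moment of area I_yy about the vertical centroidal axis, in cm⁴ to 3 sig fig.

I_yy ≈ 57.5 cm⁴

Break the section into simple shapes (no overlaps), measuring from the bottom-left corner of the bounding box.
Web: 0.6 × 30, A = 18 cm², x = 0.3 cm, Ī = 0.54 cm⁴.
Top flange (beyond web): 4.9 × 0.8, A = 3.92 cm², x = 3.05 cm, Ī = 7.8433 cm⁴.
Bottom flange (beyond web): 4.9 × 0.8, A = 3.92 cm², x = 3.05 cm, Ī = 7.8433 cm⁴.
Centroid: x̄ = ΣA·x / ΣA = 1.1344 cm.
Transfer each piece to the vertical centroidal axis using Ī + A·d² with d = x − 1.1344:
  web: d = -0.83437 cm → contributes +13.071 cm⁴
  top flange (beyond web): d = 1.9156 cm → contributes +22.228 cm⁴
  bottom flange (beyond web): d = 1.9156 cm → contributes +22.228 cm⁴
Total I = 57.528 cm⁴.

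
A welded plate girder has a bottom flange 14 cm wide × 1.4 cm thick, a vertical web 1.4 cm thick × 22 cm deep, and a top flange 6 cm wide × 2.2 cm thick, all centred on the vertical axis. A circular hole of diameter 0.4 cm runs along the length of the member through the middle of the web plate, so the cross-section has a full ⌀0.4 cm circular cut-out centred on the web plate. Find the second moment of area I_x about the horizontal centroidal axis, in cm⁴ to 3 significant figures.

I_x ≈ 5790 cm⁴

Break the section into simple shapes (no overlaps), measuring from the bottom-left corner of the bounding box.
Bottom plate: 14 × 1.4, A = 19.6 cm², y = 0.7 cm, Ī = 3.2013 cm⁴.
Web plate: 1.4 × 22, A = 30.8 cm², y = 12.4 cm, Ī = 1242.3 cm⁴.
Top plate: 6 × 2.2, A = 13.2 cm², y = 24.5 cm, Ī = 5.324 cm⁴.
Hole (subtracted): ⌀0.4, A = 0.12566 cm², y = 12.4 cm, Ī = 0.0012566 cm⁴.
Centroid: ȳ = ΣA·y / ΣA = 11.303 cm.
Transfer each piece to the horizontal centroidal axis using Ī + A·d² with d = y − 11.303:
  bottom plate: d = -10.603 cm → contributes +2206.9 cm⁴
  web plate: d = 1.0965 cm → contributes +1279.3 cm⁴
  top plate: d = 13.197 cm → contributes +2304.1 cm⁴
  hole: d = 1.0965 cm → contributes −0.15235 cm⁴
Total I = 5790.1 cm⁴.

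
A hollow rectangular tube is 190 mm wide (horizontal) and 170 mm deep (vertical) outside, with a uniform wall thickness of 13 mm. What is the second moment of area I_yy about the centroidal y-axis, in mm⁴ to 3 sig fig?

I_yy ≈ 4.42 × 10⁷ mm⁴

Decompose the section into non-overlapping parts with the origin at the bottom-left of its bounding rectangle.
Outer rectangle: 190 × 170, A = 32 300 mm², x = 95 mm, Ī = 97 169 167 mm⁴.
Inner void (subtracted): 164 × 144, A = 23 616 mm², x = 95 mm, Ī = 52 931 328 mm⁴.
By symmetry the centroid is at mid-width, x̄ = 95 mm.
All pieces are centred on the centroidal y-axis, so I = ΣĪ (holes subtracted) = 44 237 839 mm⁴.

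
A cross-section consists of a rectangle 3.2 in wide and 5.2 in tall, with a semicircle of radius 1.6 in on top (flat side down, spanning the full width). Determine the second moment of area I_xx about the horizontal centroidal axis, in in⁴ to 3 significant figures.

Decompose the section into non-overlapping parts with the origin at the bottom-left of its bounding rectangle.
Rectangular body: 3.2 × 5.2, A = 16.64 in², y = 2.6 in, Ī = 37.495 in⁴.
Semicircular cap: semicircle r = 1.6, A = 4.0212 in², y = 5.8791 in, Ī = 0.7193 in⁴.
Centroid: ȳ = ΣA·y / ΣA = 3.2382 in.
Transfer each piece to the horizontal centroidal axis using Ī + A·d² with d = y − 3.2382:
  rectangular body: d = -0.63819 in → contributes +44.273 in⁴
  semicircular cap: d = 2.6409 in → contributes +28.764 in⁴
Total I = 73.037 in⁴.

I_xx ≈ 73.0 in⁴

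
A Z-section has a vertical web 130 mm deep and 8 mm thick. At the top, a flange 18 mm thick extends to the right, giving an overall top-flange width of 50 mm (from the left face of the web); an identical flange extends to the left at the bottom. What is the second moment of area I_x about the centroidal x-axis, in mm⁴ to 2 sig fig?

Break the section into simple shapes (no overlaps), measuring from the bottom-left corner of the bounding box.
Web: 8 × 130, A = 1 040 mm², y = 65 mm, Ī = 1 464 667 mm⁴.
Top flange (beyond web): 42 × 18, A = 756 mm², y = 121 mm, Ī = 20 412 mm⁴.
Bottom flange (beyond web): 42 × 18, A = 756 mm², y = 9 mm, Ī = 20 412 mm⁴.
Centroid: ȳ = ΣA·y / ΣA = 65 mm.
Transfer each piece to the centroidal x-axis using Ī + A·d² with d = y − 65:
  web: d = 0 mm → contributes +1 464 667 mm⁴
  top flange (beyond web): d = 56 mm → contributes +2 391 228 mm⁴
  bottom flange (beyond web): d = -56 mm → contributes +2 391 228 mm⁴
Total I = 6 247 123 mm⁴.

I_x ≈ 6.2 × 10⁶ mm⁴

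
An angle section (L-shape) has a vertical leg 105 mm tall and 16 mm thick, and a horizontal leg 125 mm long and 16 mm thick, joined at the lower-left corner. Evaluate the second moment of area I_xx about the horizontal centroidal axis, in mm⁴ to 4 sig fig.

I_xx ≈ 3.275 × 10⁶ mm⁴

Decompose the section into non-overlapping parts with the origin at the bottom-left of its bounding rectangle.
Vertical leg: 16 × 105, A = 1 680 mm², y = 52.5 mm, Ī = 1 543 500 mm⁴.
Horizontal leg (remainder): 109 × 16, A = 1 744 mm², y = 8 mm, Ī = 37205.3 mm⁴.
Centroid: ȳ = ΣA·y / ΣA = 29.8341 mm.
Transfer each piece to the horizontal centroidal axis using Ī + A·d² with d = y − 29.8341:
  vertical leg: d = 22.6659 mm → contributes +2 406 587 mm⁴
  horizontal leg (remainder): d = -21.8341 mm → contributes +868 620 mm⁴
Total I = 3 275 207 mm⁴.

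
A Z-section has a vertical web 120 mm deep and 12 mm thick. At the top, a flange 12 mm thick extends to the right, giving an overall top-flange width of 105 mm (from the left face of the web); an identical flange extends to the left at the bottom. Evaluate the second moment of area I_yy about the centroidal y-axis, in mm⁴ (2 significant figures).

I_yy ≈ 7.8 × 10⁶ mm⁴

Treat the section as a set of non-overlapping primitives; coordinates are from the bounding-box lower-left.
Web: 12 × 120, A = 1 440 mm², x = 99 mm, Ī = 17 280 mm⁴.
Top flange (beyond web): 93 × 12, A = 1 116 mm², x = 151.5 mm, Ī = 804 357 mm⁴.
Bottom flange (beyond web): 93 × 12, A = 1 116 mm², x = 46.5 mm, Ī = 804 357 mm⁴.
Centroid: x̄ = ΣA·x / ΣA = 99 mm.
Transfer each piece to the centroidal y-axis using Ī + A·d² with d = x − 99:
  web: d = 0 mm → contributes +17 280 mm⁴
  top flange (beyond web): d = 52.5 mm → contributes +3 880 332 mm⁴
  bottom flange (beyond web): d = -52.5 mm → contributes +3 880 332 mm⁴
Total I = 7 777 944 mm⁴.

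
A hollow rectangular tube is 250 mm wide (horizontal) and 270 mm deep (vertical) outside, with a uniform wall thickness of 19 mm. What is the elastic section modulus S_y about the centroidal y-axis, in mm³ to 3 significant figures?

S_y ≈ 1.34 × 10⁶ mm³

Split into non-overlapping primitives; take the origin at the lower-left of the bounding box.
Outer rectangle: 250 × 270, A = 67 500 mm², x = 125 mm, Ī = 351 562 500 mm⁴.
Inner void (subtracted): 212 × 232, A = 49 184 mm², x = 125 mm, Ī = 184 210 475 mm⁴.
By symmetry the centroid is at mid-width, x̄ = 125 mm.
All pieces are centred on the centroidal y-axis, so I = ΣĪ (holes subtracted) = 167 352 025 mm⁴.
Extreme fibre distance c = 125 mm; S = I/c = 1 338 816 mm³.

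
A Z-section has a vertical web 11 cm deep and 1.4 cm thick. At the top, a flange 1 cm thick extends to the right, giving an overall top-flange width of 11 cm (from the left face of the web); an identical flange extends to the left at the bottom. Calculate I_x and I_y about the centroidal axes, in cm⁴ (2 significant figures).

I_x ≈ 640 cm⁴, I_y ≈ 730 cm⁴

Treat the section as a set of non-overlapping primitives; coordinates are from the bounding-box lower-left.
Web: 1.4 × 11, A = 15.4 cm², y = 5.5 cm, Ī = 155.3 cm⁴.
Top flange (beyond web): 9.6 × 1, A = 9.6 cm², y = 10.5 cm, Ī = 0.8 cm⁴.
Bottom flange (beyond web): 9.6 × 1, A = 9.6 cm², y = 0.5 cm, Ī = 0.8 cm⁴.
Centroid: ȳ = ΣA·y / ΣA = 5.5 cm.
Transfer each piece to the centroidal x-axis using Ī + A·d² with d = y − 5.5:
  web: d = 0 cm → contributes +155.3 cm⁴
  top flange (beyond web): d = 5 cm → contributes +240.8 cm⁴
  bottom flange (beyond web): d = -5 cm → contributes +240.8 cm⁴
Total I = 636.9 cm⁴.
For the y-axis: x̄ = 10.3 cm.
Repeating about the centroidal y-axis gives I_y = 730.8 cm⁴.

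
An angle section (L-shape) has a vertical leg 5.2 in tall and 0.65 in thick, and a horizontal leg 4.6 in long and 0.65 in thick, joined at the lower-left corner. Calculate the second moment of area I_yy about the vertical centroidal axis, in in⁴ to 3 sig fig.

I_yy ≈ 11.2 in⁴

Treat the section as a set of non-overlapping primitives; coordinates are from the bounding-box lower-left.
Vertical leg: 0.65 × 5.2, A = 3.38 in², x = 0.325 in, Ī = 0.119 in⁴.
Horizontal leg (remainder): 3.95 × 0.65, A = 2.5675 in², x = 2.625 in, Ī = 3.3383 in⁴.
Centroid: x̄ = ΣA·x / ΣA = 1.3179 in.
Transfer each piece to the vertical centroidal axis using Ī + A·d² with d = x − 1.3179:
  vertical leg: d = -0.9929 in → contributes +3.4512 in⁴
  horizontal leg (remainder): d = 1.3071 in → contributes +7.7249 in⁴
Total I = 11.176 in⁴.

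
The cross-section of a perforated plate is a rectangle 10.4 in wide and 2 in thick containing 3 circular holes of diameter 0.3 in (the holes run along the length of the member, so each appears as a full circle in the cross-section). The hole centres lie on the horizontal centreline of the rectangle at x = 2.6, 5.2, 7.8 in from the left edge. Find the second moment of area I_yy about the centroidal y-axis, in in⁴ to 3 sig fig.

I_yy ≈ 187 in⁴

Break the section into simple shapes (no overlaps), measuring from the bottom-left corner of the bounding box.
Plate: 10.4 × 2, A = 20.8 in², x = 5.2 in, Ī = 187.48 in⁴.
Hole 1 (subtracted): ⌀0.3, A = 0.070686 in², x = 2.6 in, Ī = 0.00039761 in⁴.
Hole 2 (subtracted): ⌀0.3, A = 0.070686 in², x = 5.2 in, Ī = 0.00039761 in⁴.
Hole 3 (subtracted): ⌀0.3, A = 0.070686 in², x = 7.8 in, Ī = 0.00039761 in⁴.
By symmetry the centroid is at mid-width, x̄ = 5.2 in.
Transfer each piece to the centroidal y-axis using Ī + A·d² with d = x − 5.2:
  plate: d = 0 in → contributes +187.48 in⁴
  hole 1: d = -2.6 in → contributes −0.47823 in⁴
  hole 2: d = 0 in → contributes −0.00039761 in⁴
  hole 3: d = 2.6 in → contributes −0.47823 in⁴
Total I = 186.52 in⁴.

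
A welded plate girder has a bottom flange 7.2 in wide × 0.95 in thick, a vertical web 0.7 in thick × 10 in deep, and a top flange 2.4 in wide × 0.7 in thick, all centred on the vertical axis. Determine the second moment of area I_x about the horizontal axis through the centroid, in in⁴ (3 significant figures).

Break the section into simple shapes (no overlaps), measuring from the bottom-left corner of the bounding box.
Bottom plate: 7.2 × 0.95, A = 6.84 in², y = 0.475 in, Ī = 0.51443 in⁴.
Web plate: 0.7 × 10, A = 7 in², y = 5.95 in, Ī = 58.333 in⁴.
Top plate: 2.4 × 0.7, A = 1.68 in², y = 11.3 in, Ī = 0.0686 in⁴.
Centroid: ȳ = ΣA·y / ΣA = 4.1162 in.
Transfer each piece to the horizontal axis through the centroid using Ī + A·d² with d = y − 4.1162:
  bottom plate: d = -3.6412 in → contributes +91.2 in⁴
  web plate: d = 1.8338 in → contributes +81.874 in⁴
  top plate: d = 7.1838 in → contributes +86.769 in⁴
Total I = 259.84 in⁴.

I_x ≈ 260 in⁴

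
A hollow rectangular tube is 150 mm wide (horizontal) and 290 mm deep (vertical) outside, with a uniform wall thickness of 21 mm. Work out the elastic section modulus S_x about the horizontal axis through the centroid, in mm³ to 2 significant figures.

S_x ≈ 1.2 × 10⁶ mm³

Treat the section as a set of non-overlapping primitives; coordinates are from the bounding-box lower-left.
Outer rectangle: 150 × 290, A = 43 500 mm², y = 145 mm, Ī = 304 862 500 mm⁴.
Inner void (subtracted): 108 × 248, A = 26 784 mm², y = 145 mm, Ī = 137 276 928 mm⁴.
By symmetry the centroid is at mid-height, ȳ = 145 mm.
All pieces are centred on the horizontal axis through the centroid, so I = ΣĪ (holes subtracted) = 167 585 572 mm⁴.
Extreme fibre distance c = 145 mm; S = I/c = 1 155 763 mm³.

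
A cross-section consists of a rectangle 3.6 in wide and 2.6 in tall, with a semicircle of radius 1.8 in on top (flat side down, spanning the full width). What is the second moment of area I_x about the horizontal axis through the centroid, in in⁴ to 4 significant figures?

Break the section into simple shapes (no overlaps), measuring from the bottom-left corner of the bounding box.
Rectangular body: 3.6 × 2.6, A = 9.36 in², y = 1.3 in, Ī = 5.2728 in⁴.
Semicircular cap: semicircle r = 1.8, A = 5.08938 in², y = 3.36394 in, Ī = 1.15218 in⁴.
Centroid: ȳ = ΣA·y / ΣA = 2.02697 in.
Transfer each piece to the horizontal axis through the centroid using Ī + A·d² with d = y − 2.02697:
  rectangular body: d = -0.726965 in → contributes +10.2194 in⁴
  semicircular cap: d = 1.33698 in → contributes +10.2495 in⁴
Total I = 20.4689 in⁴.

I_x ≈ 20.47 in⁴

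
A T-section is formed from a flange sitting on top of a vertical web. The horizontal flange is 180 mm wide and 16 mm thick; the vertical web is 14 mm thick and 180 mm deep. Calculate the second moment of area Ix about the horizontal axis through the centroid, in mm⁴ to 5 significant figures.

Split into non-overlapping primitives; take the origin at the lower-left of the bounding box.
Flange: 180 × 16, A = 2 880 mm², y = 188 mm, Ī = 61 440 mm⁴.
Web: 14 × 180, A = 2 520 mm², y = 90 mm, Ī = 6 804 000 mm⁴.
Centroid: ȳ = ΣA·y / ΣA = 142.2667 mm.
Transfer each piece to the horizontal axis through the centroid using Ī + A·d² with d = y − 142.2667:
  flange: d = 45.73333 mm → contributes +6 085 069 mm⁴
  web: d = -52.26667 mm → contributes +13 688 147 mm⁴
Total I = 19 773 216 mm⁴.

Ix ≈ 1.9773 × 10⁷ mm⁴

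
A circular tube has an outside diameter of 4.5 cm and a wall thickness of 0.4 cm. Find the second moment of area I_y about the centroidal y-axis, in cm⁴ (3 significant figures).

Break the section into simple shapes (no overlaps), measuring from the bottom-left corner of the bounding box.
Outer circle: ⌀4.5, A = 15.904 cm², x = 2.25 cm, Ī = 20.129 cm⁴.
Bore (subtracted): ⌀3.7, A = 10.752 cm², x = 2.25 cm, Ī = 9.1998 cm⁴.
By symmetry the centroid is at mid-width, x̄ = 2.25 cm.
All pieces are centred on the centroidal y-axis, so I = ΣĪ (holes subtracted) = 10.929 cm⁴.

I_y ≈ 10.9 cm⁴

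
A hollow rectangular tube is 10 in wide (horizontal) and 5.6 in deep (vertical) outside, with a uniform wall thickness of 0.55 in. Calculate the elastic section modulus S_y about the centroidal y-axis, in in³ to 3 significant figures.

Break the section into simple shapes (no overlaps), measuring from the bottom-left corner of the bounding box.
Outer rectangle: 10 × 5.6, A = 56 in², x = 5 in, Ī = 466.67 in⁴.
Inner void (subtracted): 8.9 × 4.5, A = 40.05 in², x = 5 in, Ī = 264.36 in⁴.
By symmetry the centroid is at mid-width, x̄ = 5 in.
All pieces are centred on the centroidal y-axis, so I = ΣĪ (holes subtracted) = 202.3 in⁴.
Extreme fibre distance c = 5 in; S = I/c = 40.461 in³.

S_y ≈ 40.5 in³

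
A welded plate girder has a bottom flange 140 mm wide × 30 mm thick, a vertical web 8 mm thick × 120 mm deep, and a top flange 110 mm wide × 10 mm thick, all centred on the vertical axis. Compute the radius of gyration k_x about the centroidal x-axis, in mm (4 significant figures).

Split into non-overlapping primitives; take the origin at the lower-left of the bounding box.
Bottom plate: 140 × 30, A = 4 200 mm², y = 15 mm, Ī = 315 000 mm⁴.
Web plate: 8 × 120, A = 960 mm², y = 90 mm, Ī = 1 152 000 mm⁴.
Top plate: 110 × 10, A = 1 100 mm², y = 155 mm, Ī = 9166.67 mm⁴.
Centroid: ȳ = ΣA·y / ΣA = 51.1022 mm.
Transfer each piece to the centroidal x-axis using Ī + A·d² with d = y − 51.1022:
  bottom plate: d = -36.1022 mm → contributes +5 789 160 mm⁴
  web plate: d = 38.8978 mm → contributes +2 604 515 mm⁴
  top plate: d = 103.898 mm → contributes +11 883 386 mm⁴
Total I = 20 277 061 mm⁴.
Radius of gyration: k = √(I/A) = √(20 277 061 / 6 260) = 56.9135 mm.

k_x ≈ 56.91 mm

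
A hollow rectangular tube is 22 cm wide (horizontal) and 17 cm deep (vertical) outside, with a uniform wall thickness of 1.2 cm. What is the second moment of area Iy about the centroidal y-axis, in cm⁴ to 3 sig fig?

Iy ≈ 5920 cm⁴

Treat the section as a set of non-overlapping primitives; coordinates are from the bounding-box lower-left.
Outer rectangle: 22 × 17, A = 374 cm², x = 11 cm, Ī = 15 085 cm⁴.
Inner void (subtracted): 19.6 × 14.6, A = 286.16 cm², x = 11 cm, Ī = 9160.9 cm⁴.
By symmetry the centroid is at mid-width, x̄ = 11 cm.
All pieces are centred on the centroidal y-axis, so I = ΣĪ (holes subtracted) = 5923.7 cm⁴.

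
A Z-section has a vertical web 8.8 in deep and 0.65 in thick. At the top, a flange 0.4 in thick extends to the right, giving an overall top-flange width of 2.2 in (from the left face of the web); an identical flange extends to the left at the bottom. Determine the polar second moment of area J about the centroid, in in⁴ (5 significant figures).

J ≈ 60.753 in⁴

Break the section into simple shapes (no overlaps), measuring from the bottom-left corner of the bounding box.
Web: 0.65 × 8.8, A = 5.72 in², y = 4.4 in, Ī = 36.91307 in⁴.
Top flange (beyond web): 1.55 × 0.4, A = 0.62 in², y = 8.6 in, Ī = 0.008266667 in⁴.
Bottom flange (beyond web): 1.55 × 0.4, A = 0.62 in², y = 0.2 in, Ī = 0.008266667 in⁴.
Centroid: ȳ = ΣA·y / ΣA = 4.4 in.
Transfer each piece to the centroidal x-axis using Ī + A·d² with d = y − 4.4:
  web: d = 0 in → contributes +36.91307 in⁴
  top flange (beyond web): d = 4.2 in → contributes +10.94507 in⁴
  bottom flange (beyond web): d = -4.2 in → contributes +10.94507 in⁴
Total I = 58.8032 in⁴.
For the y-axis: x̄ = 1.875 in.
Repeating about the centroidal y-axis gives I_y = 1.95005 in⁴.
Polar second moment: J = I_x + I_y = 60.75325 in⁴.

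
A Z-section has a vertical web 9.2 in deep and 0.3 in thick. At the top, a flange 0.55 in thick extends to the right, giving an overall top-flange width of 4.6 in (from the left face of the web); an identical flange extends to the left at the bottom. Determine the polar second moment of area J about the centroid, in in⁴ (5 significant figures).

Treat the section as a set of non-overlapping primitives; coordinates are from the bounding-box lower-left.
Web: 0.3 × 9.2, A = 2.76 in², y = 4.6 in, Ī = 19.4672 in⁴.
Top flange (beyond web): 4.3 × 0.55, A = 2.365 in², y = 8.925 in, Ī = 0.05961771 in⁴.
Bottom flange (beyond web): 4.3 × 0.55, A = 2.365 in², y = 0.275 in, Ī = 0.05961771 in⁴.
Centroid: ȳ = ΣA·y / ΣA = 4.6 in.
Transfer each piece to the centroidal x-axis using Ī + A·d² with d = y − 4.6:
  web: d = 0 in → contributes +19.4672 in⁴
  top flange (beyond web): d = 4.325 in → contributes +44.29842 in⁴
  bottom flange (beyond web): d = -4.325 in → contributes +44.29842 in⁴
Total I = 108.064 in⁴.
For the y-axis: x̄ = 4.45 in.
Repeating about the centroidal y-axis gives I_y = 32.33054 in⁴.
Polar second moment: J = I_x + I_y = 140.3946 in⁴.

J ≈ 140.39 in⁴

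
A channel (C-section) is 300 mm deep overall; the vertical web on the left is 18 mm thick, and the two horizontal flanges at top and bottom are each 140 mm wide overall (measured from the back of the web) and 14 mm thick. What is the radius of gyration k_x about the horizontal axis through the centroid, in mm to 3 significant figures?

Decompose the section into non-overlapping parts with the origin at the bottom-left of its bounding rectangle.
Web: 18 × 300, A = 5 400 mm², y = 150 mm, Ī = 40 500 000 mm⁴.
Top flange (beyond web): 122 × 14, A = 1 708 mm², y = 293 mm, Ī = 27 897 mm⁴.
Bottom flange (beyond web): 122 × 14, A = 1 708 mm², y = 7 mm, Ī = 27 897 mm⁴.
By symmetry the centroid is at mid-height, ȳ = 150 mm.
Transfer each piece to the horizontal axis through the centroid using Ī + A·d² with d = y − 150:
  web: d = 0 mm → contributes +40 500 000 mm⁴
  top flange (beyond web): d = 143 mm → contributes +34 954 789 mm⁴
  bottom flange (beyond web): d = -143 mm → contributes +34 954 789 mm⁴
Total I = 110 409 579 mm⁴.
Radius of gyration: k = √(I/A) = √(110 409 579 / 8 816) = 111.91 mm.

k_x ≈ 112 mm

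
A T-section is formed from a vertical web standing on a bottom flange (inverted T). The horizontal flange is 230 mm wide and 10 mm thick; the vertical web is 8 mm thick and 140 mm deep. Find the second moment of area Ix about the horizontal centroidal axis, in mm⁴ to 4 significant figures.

Decompose the section into non-overlapping parts with the origin at the bottom-left of its bounding rectangle.
Flange: 230 × 10, A = 2 300 mm², y = 5 mm, Ī = 19166.7 mm⁴.
Web: 8 × 140, A = 1 120 mm², y = 80 mm, Ī = 1 829 333 mm⁴.
Centroid: ȳ = ΣA·y / ΣA = 29.5614 mm.
Transfer each piece to the horizontal centroidal axis using Ī + A·d² with d = y − 29.5614:
  flange: d = -24.5614 mm → contributes +1 406 671 mm⁴
  web: d = 50.4386 mm → contributes +4 678 672 mm⁴
Total I = 6 085 342 mm⁴.

Ix ≈ 6.085 × 10⁶ mm⁴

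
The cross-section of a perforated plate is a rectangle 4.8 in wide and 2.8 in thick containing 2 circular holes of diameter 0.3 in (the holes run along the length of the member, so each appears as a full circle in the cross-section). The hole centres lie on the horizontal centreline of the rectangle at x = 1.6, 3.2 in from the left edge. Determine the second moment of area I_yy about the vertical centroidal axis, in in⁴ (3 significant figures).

I_yy ≈ 25.7 in⁴

Decompose the section into non-overlapping parts with the origin at the bottom-left of its bounding rectangle.
Plate: 4.8 × 2.8, A = 13.44 in², x = 2.4 in, Ī = 25.805 in⁴.
Hole 1 (subtracted): ⌀0.3, A = 0.070686 in², x = 1.6 in, Ī = 0.00039761 in⁴.
Hole 2 (subtracted): ⌀0.3, A = 0.070686 in², x = 3.2 in, Ī = 0.00039761 in⁴.
By symmetry the centroid is at mid-width, x̄ = 2.4 in.
Transfer each piece to the vertical centroidal axis using Ī + A·d² with d = x − 2.4:
  plate: d = 0 in → contributes +25.805 in⁴
  hole 1: d = -0.8 in → contributes −0.045637 in⁴
  hole 2: d = 0.8 in → contributes −0.045637 in⁴
Total I = 25.714 in⁴.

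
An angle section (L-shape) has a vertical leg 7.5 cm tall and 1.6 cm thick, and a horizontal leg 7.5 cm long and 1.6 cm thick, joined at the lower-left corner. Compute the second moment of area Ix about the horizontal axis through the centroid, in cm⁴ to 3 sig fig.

Split into non-overlapping primitives; take the origin at the lower-left of the bounding box.
Vertical leg: 1.6 × 7.5, A = 12 cm², y = 3.75 cm, Ī = 56.25 cm⁴.
Horizontal leg (remainder): 5.9 × 1.6, A = 9.44 cm², y = 0.8 cm, Ī = 2.0139 cm⁴.
Centroid: ȳ = ΣA·y / ΣA = 2.4511 cm.
Transfer each piece to the horizontal axis through the centroid using Ī + A·d² with d = y − 2.4511:
  vertical leg: d = 1.2989 cm → contributes +76.495 cm⁴
  horizontal leg (remainder): d = -1.6511 cm → contributes +27.749 cm⁴
Total I = 104.24 cm⁴.

Ix ≈ 104 cm⁴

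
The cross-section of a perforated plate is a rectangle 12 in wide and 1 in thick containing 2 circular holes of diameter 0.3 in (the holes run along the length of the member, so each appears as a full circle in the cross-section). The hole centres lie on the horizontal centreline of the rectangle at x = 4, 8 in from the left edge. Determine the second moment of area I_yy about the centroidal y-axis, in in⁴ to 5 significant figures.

Split into non-overlapping primitives; take the origin at the lower-left of the bounding box.
Plate: 12 × 1, A = 12 in², x = 6 in, Ī = 144 in⁴.
Hole 1 (subtracted): ⌀0.3, A = 0.07068583 in², x = 4 in, Ī = 0.0003976078 in⁴.
Hole 2 (subtracted): ⌀0.3, A = 0.07068583 in², x = 8 in, Ī = 0.0003976078 in⁴.
By symmetry the centroid is at mid-width, x̄ = 6 in.
Transfer each piece to the centroidal y-axis using Ī + A·d² with d = x − 6:
  plate: d = 0 in → contributes +144 in⁴
  hole 1: d = -2 in → contributes −0.2831409 in⁴
  hole 2: d = 2 in → contributes −0.2831409 in⁴
Total I = 143.4337 in⁴.

I_yy ≈ 143.43 in⁴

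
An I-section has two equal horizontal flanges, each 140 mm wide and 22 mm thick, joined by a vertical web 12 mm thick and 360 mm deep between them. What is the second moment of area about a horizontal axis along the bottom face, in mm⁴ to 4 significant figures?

I_base ≈ 6.993 × 10⁸ mm⁴

Treat the section as a set of non-overlapping primitives; coordinates are from the bounding-box lower-left.
Bottom flange: 140 × 22, A = 3 080 mm², y = 11 mm, Ī = 124 227 mm⁴.
Web: 12 × 360, A = 4 320 mm², y = 202 mm, Ī = 46 656 000 mm⁴.
Top flange: 140 × 22, A = 3 080 mm², y = 393 mm, Ī = 124 227 mm⁴.
Transfer each piece to a horizontal axis along the bottom face using Ī + A·d² with d = y − 0:
  bottom flange: d = 11 mm → contributes +496 907 mm⁴
  web: d = 202 mm → contributes +222 929 280 mm⁴
  top flange: d = 393 mm → contributes +475 827 147 mm⁴
Total I = 699 253 333 mm⁴.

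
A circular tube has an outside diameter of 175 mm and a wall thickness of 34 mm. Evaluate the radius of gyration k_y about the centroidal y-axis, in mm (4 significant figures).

k_y ≈ 51.28 mm

Decompose the section into non-overlapping parts with the origin at the bottom-left of its bounding rectangle.
Outer circle: ⌀175, A = 24052.8 mm², x = 87.5 mm, Ī = 46 038 598 mm⁴.
Bore (subtracted): ⌀107, A = 8992.02 mm², x = 87.5 mm, Ī = 6 434 355 mm⁴.
By symmetry the centroid is at mid-width, x̄ = 87.5 mm.
All pieces are centred on the centroidal y-axis, so I = ΣĪ (holes subtracted) = 39 604 244 mm⁴.
Radius of gyration: k = √(I/A) = √(39 604 244 / 15060.8) = 51.2799 mm.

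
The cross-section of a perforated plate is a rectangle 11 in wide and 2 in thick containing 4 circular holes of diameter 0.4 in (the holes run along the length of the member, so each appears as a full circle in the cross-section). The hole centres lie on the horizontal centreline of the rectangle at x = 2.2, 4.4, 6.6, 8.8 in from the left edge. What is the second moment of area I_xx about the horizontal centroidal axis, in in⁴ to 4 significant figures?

Split into non-overlapping primitives; take the origin at the lower-left of the bounding box.
Plate: 11 × 2, A = 22 in², y = 1 in, Ī = 7.33333 in⁴.
Hole 1 (subtracted): ⌀0.4, A = 0.125664 in², y = 1 in, Ī = 0.00125664 in⁴.
Hole 2 (subtracted): ⌀0.4, A = 0.125664 in², y = 1 in, Ī = 0.00125664 in⁴.
Hole 3 (subtracted): ⌀0.4, A = 0.125664 in², y = 1 in, Ī = 0.00125664 in⁴.
Hole 4 (subtracted): ⌀0.4, A = 0.125664 in², y = 1 in, Ī = 0.00125664 in⁴.
By symmetry the centroid is at mid-height, ȳ = 1 in.
All pieces are centred on the horizontal centroidal axis, so I = ΣĪ (holes subtracted) = 7.32831 in⁴.

I_xx ≈ 7.328 in⁴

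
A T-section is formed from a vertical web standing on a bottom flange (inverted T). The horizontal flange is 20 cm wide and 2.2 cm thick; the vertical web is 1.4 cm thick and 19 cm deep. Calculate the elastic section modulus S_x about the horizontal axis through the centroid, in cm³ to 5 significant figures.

Break the section into simple shapes (no overlaps), measuring from the bottom-left corner of the bounding box.
Flange: 20 × 2.2, A = 44 cm², y = 1.1 cm, Ī = 17.74667 cm⁴.
Web: 1.4 × 19, A = 26.6 cm², y = 11.7 cm, Ī = 800.2167 cm⁴.
Centroid: ȳ = ΣA·y / ΣA = 5.093768 cm.
Transfer each piece to the horizontal axis through the centroid using Ī + A·d² with d = y − 5.093768:
  flange: d = -3.993768 cm → contributes +719.5546 cm⁴
  web: d = 6.606232 cm → contributes +1961.102 cm⁴
Total I = 2680.657 cm⁴.
Extreme fibre distance c = 16.10623 cm; S = I/c = 166.436 cm³.

S_x ≈ 166.44 cm³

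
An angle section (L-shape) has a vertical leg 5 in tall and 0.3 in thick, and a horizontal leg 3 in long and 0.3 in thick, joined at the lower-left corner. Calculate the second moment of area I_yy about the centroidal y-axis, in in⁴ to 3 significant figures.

I_yy ≈ 1.69 in⁴

Split into non-overlapping primitives; take the origin at the lower-left of the bounding box.
Vertical leg: 0.3 × 5, A = 1.5 in², x = 0.15 in, Ī = 0.01125 in⁴.
Horizontal leg (remainder): 2.7 × 0.3, A = 0.81 in², x = 1.65 in, Ī = 0.49208 in⁴.
Centroid: x̄ = ΣA·x / ΣA = 0.67597 in.
Transfer each piece to the centroidal y-axis using Ī + A·d² with d = x − 0.67597:
  vertical leg: d = -0.52597 in → contributes +0.42622 in⁴
  horizontal leg (remainder): d = 0.97403 in → contributes +1.2605 in⁴
Total I = 1.6868 in⁴.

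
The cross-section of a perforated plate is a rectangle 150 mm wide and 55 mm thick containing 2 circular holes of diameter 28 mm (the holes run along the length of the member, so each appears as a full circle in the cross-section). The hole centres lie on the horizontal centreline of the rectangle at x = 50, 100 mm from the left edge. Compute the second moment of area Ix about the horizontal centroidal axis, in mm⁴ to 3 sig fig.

Treat the section as a set of non-overlapping primitives; coordinates are from the bounding-box lower-left.
Plate: 150 × 55, A = 8 250 mm², y = 27.5 mm, Ī = 2 079 688 mm⁴.
Hole 1 (subtracted): ⌀28, A = 615.75 mm², y = 27.5 mm, Ī = 30 172 mm⁴.
Hole 2 (subtracted): ⌀28, A = 615.75 mm², y = 27.5 mm, Ī = 30 172 mm⁴.
By symmetry the centroid is at mid-height, ȳ = 27.5 mm.
All pieces are centred on the horizontal centroidal axis, so I = ΣĪ (holes subtracted) = 2 019 344 mm⁴.

Ix ≈ 2.02 × 10⁶ mm⁴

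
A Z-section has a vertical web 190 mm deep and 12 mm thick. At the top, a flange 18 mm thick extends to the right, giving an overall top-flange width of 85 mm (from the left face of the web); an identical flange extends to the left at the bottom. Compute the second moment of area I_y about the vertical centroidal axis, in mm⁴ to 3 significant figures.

Decompose the section into non-overlapping parts with the origin at the bottom-left of its bounding rectangle.
Web: 12 × 190, A = 2 280 mm², x = 79 mm, Ī = 27 360 mm⁴.
Top flange (beyond web): 73 × 18, A = 1 314 mm², x = 121.5 mm, Ī = 583 526 mm⁴.
Bottom flange (beyond web): 73 × 18, A = 1 314 mm², x = 36.5 mm, Ī = 583 526 mm⁴.
Centroid: x̄ = ΣA·x / ΣA = 79 mm.
Transfer each piece to the vertical centroidal axis using Ī + A·d² with d = x − 79:
  web: d = 0 mm → contributes +27 360 mm⁴
  top flange (beyond web): d = 42.5 mm → contributes +2 956 938 mm⁴
  bottom flange (beyond web): d = -42.5 mm → contributes +2 956 938 mm⁴
Total I = 5 941 236 mm⁴.

I_y ≈ 5.94 × 10⁶ mm⁴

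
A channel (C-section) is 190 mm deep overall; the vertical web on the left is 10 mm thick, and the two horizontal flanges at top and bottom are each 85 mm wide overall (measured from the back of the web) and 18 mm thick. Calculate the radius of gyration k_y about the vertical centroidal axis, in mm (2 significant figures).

Treat the section as a set of non-overlapping primitives; coordinates are from the bounding-box lower-left.
Web: 10 × 190, A = 1 900 mm², x = 5 mm, Ī = 15 833 mm⁴.
Top flange (beyond web): 75 × 18, A = 1 350 mm², x = 47.5 mm, Ī = 632 813 mm⁴.
Bottom flange (beyond web): 75 × 18, A = 1 350 mm², x = 47.5 mm, Ī = 632 813 mm⁴.
Centroid: x̄ = ΣA·x / ΣA = 29.95 mm.
Transfer each piece to the vertical centroidal axis using Ī + A·d² with d = x − 29.95:
  web: d = -24.95 mm → contributes +1 198 176 mm⁴
  top flange (beyond web): d = 17.55 mm → contributes +1 048 822 mm⁴
  bottom flange (beyond web): d = 17.55 mm → contributes +1 048 822 mm⁴
Total I = 3 295 820 mm⁴.
Radius of gyration: k = √(I/A) = √(3 295 820 / 4 600) = 26.77 mm.

k_y ≈ 27 mm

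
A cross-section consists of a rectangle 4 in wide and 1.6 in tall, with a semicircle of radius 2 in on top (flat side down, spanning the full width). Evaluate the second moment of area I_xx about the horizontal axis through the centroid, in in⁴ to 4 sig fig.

I_xx ≈ 11.74 in⁴

Split into non-overlapping primitives; take the origin at the lower-left of the bounding box.
Rectangular body: 4 × 1.6, A = 6.4 in², y = 0.8 in, Ī = 1.36533 in⁴.
Semicircular cap: semicircle r = 2, A = 6.28319 in², y = 2.44883 in, Ī = 1.75611 in⁴.
Centroid: ȳ = ΣA·y / ΣA = 1.61682 in.
Transfer each piece to the horizontal axis through the centroid using Ī + A·d² with d = y − 1.61682:
  rectangular body: d = -0.81682 in → contributes +5.63538 in⁴
  semicircular cap: d = 0.832006 in → contributes +6.10555 in⁴
Total I = 11.7409 in⁴.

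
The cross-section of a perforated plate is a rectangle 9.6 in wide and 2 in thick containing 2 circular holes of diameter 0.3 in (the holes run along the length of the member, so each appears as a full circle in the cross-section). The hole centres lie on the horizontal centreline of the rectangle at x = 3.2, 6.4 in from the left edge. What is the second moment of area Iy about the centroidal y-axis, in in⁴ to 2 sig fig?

Break the section into simple shapes (no overlaps), measuring from the bottom-left corner of the bounding box.
Plate: 9.6 × 2, A = 19.2 in², x = 4.8 in, Ī = 147.5 in⁴.
Hole 1 (subtracted): ⌀0.3, A = 0.07069 in², x = 3.2 in, Ī = 0.0003976 in⁴.
Hole 2 (subtracted): ⌀0.3, A = 0.07069 in², x = 6.4 in, Ī = 0.0003976 in⁴.
By symmetry the centroid is at mid-width, x̄ = 4.8 in.
Transfer each piece to the centroidal y-axis using Ī + A·d² with d = x − 4.8:
  plate: d = 0 in → contributes +147.5 in⁴
  hole 1: d = -1.6 in → contributes −0.1814 in⁴
  hole 2: d = 1.6 in → contributes −0.1814 in⁴
Total I = 147.1 in⁴.

Iy ≈ 150 in⁴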